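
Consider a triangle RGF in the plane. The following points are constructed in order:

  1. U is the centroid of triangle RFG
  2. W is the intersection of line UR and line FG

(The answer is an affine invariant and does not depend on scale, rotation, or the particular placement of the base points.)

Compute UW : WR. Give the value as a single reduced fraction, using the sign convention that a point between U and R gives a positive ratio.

UW:WR = -1/3

Choose coordinates R = (0, 0), G = (1, 0), F = (0, 1).
1. U is the centroid of triangle RFG ⇒ U = (1/3, 1/3)
2. W is the intersection of line UR and line FG ⇒ W = (1/2, 1/2)
W = U + t·(R−U) with t = -1/2, so UW:WR = t:(1−t) = -1/2:3/2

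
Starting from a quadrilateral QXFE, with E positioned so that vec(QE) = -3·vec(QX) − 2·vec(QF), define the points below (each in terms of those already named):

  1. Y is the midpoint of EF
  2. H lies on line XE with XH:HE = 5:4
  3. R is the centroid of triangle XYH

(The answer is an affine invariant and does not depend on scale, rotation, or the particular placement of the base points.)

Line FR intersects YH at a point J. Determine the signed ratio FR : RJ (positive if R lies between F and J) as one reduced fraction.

Set Q = (0, 0), X = (1, 0), F = (0, 1), E = (-3, -2); any affine frame gives the same invariant.
1. Y is the midpoint of EF ⇒ Y = (-3/2, -1/2)
2. H lies on line XE with XH:HE = 5:4 ⇒ H = (-11/9, -10/9)
3. R is the centroid of triangle XYH ⇒ R = (-31/54, -29/54)
line FR meets YH at J = (-62/63, -103/63)
R = F + t·(J−F) with t = 7/12, so FR:RJ = 7/12:5/12

FR:RJ = 7/5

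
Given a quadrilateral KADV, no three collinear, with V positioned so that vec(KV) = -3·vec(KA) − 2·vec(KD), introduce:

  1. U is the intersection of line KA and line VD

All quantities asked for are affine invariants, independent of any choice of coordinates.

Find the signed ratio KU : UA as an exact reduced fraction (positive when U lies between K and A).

Assign K = (0, 0), A = (1, 0), D = (0, 1), V = (-3, -2) — the answer is frame-independent, so this choice is without loss of generality.
1. U is the intersection of line KA and line VD ⇒ U = (-1, 0)
U = K + t·(A−K) with t = -1, so KU:UA = t:(1−t) = -1:2

KU:UA = -1/2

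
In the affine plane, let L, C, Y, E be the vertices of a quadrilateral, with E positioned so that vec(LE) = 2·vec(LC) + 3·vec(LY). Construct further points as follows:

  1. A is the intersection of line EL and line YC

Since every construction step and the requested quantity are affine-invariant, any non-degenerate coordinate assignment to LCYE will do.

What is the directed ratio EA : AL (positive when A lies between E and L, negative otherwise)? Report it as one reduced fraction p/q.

EA:AL = 4

Work in coordinates with L = (0, 0), C = (1, 0), Y = (0, 1), E = (2, 3).
1. A is the intersection of line EL and line YC ⇒ A = (2/5, 3/5)
A = E + t·(L−E) with t = 4/5, so EA:AL = t:(1−t) = 4/5:1/5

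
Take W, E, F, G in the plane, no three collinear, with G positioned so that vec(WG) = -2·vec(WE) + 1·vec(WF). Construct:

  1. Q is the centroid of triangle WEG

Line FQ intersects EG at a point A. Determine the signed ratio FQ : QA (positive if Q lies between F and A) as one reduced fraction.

Set W = (0, 0), E = (1, 0), F = (0, 1), G = (-2, 1); any affine frame gives the same invariant.
1. Q is the centroid of triangle WEG ⇒ Q = (-1/3, 1/3)
line FQ meets EG at A = (-2/7, 3/7)
Q = F + t·(A−F) with t = 7/6, so FQ:QA = 7/6:-1/6

FQ:QA = -7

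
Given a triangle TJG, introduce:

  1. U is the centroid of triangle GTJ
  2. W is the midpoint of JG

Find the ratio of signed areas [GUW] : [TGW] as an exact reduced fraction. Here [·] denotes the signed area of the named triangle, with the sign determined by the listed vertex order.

[GUW]:[TGW] = -1/3

Work in coordinates with T = (0, 0), J = (1, 0), G = (0, 1).
1. U is the centroid of triangle GTJ ⇒ U = (1/3, 1/3)
2. W is the midpoint of JG ⇒ W = (1/2, 1/2)
2·[GUW] = 1/6, 2·[TGW] = -1/2
[GUW]:[TGW] = 1/6:-1/2 = -1/3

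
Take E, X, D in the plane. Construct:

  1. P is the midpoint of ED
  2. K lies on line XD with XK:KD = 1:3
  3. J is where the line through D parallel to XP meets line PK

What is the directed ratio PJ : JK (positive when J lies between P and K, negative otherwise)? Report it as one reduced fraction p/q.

PJ:JK = -4/3

Assign E = (0, 0), X = (1, 0), D = (0, 1) — the answer is frame-independent, so this choice is without loss of generality.
1. P is the midpoint of ED ⇒ P = (0, 1/2)
2. K lies on line XD with XK:KD = 1:3 ⇒ K = (3/4, 1/4)
3. J is where the line through D parallel to XP meets line PK ⇒ J = (3, -1/2)
J = P + t·(K−P) with t = 4, so PJ:JK = t:(1−t) = 4:-3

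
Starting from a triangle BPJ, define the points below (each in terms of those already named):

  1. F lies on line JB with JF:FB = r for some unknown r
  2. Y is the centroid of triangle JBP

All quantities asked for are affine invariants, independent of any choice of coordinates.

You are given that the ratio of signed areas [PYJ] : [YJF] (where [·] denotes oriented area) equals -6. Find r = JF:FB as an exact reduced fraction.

Set B = (0, 0), P = (1, 0), J = (0, 1); any affine frame gives the same invariant.
1. With JF:FB = r, write λ = r/(r+1) so F = J + λ·(B−J); F is affine-linear in λ
2. Y is the centroid of triangle JBP ⇒ Y = (1/3, 1/3)
Every point depending on F is an affine combination of F and λ-independent points, so each such coordinate is linear in λ; the λ² term in each signed area is a multiple of (B−J)×(B−J) = 0, so 2·[PYJ] and 2·[YJF] are each linear in λ. Evaluating at λ=0 and λ=1:
  2·[PYJ] = -1/3,   2·[YJF] = 1/3·λ
So [PYJ]:[YJF] = (-1/3) / (1/3·λ). Setting this equal to -6:
  -1/3 = -6·(1/3·λ)  ⇒  λ = 1/6
Then r = λ/(1−λ) = (1/6)/(5/6) = 1/5. Check: with r = 1/5, F = (0, 5/6) and [PYJ]:[YJF] = -6 as required.

r = 1/5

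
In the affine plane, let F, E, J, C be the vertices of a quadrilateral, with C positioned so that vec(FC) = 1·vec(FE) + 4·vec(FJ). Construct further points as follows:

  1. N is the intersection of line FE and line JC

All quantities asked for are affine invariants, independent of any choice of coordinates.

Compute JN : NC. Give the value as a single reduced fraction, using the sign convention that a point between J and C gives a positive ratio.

Set F = (0, 0), E = (1, 0), J = (0, 1), C = (1, 4); any affine frame gives the same invariant.
1. N is the intersection of line FE and line JC ⇒ N = (-1/3, 0)
N = J + t·(C−J) with t = -1/3, so JN:NC = t:(1−t) = -1/3:4/3

JN:NC = -1/4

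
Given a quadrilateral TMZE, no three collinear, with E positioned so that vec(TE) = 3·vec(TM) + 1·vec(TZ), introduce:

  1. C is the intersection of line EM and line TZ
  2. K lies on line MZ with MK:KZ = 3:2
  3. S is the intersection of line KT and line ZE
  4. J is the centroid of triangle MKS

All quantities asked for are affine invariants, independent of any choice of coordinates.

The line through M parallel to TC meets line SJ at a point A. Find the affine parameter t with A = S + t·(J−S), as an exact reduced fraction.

t = 15

Choose coordinates T = (0, 0), M = (1, 0), Z = (0, 1), E = (3, 1).
1. C is the intersection of line EM and line TZ ⇒ C = (0, -1/2)
2. K lies on line MZ with MK:KZ = 3:2 ⇒ K = (2/5, 3/5)
3. S is the intersection of line KT and line ZE ⇒ S = (2/3, 1)
4. J is the centroid of triangle MKS ⇒ J = (31/45, 8/15)
through M parallel to TC: direction (0, -1/2); meets SJ at A = (1, -6)
A = S + t·(J−S) with t = 15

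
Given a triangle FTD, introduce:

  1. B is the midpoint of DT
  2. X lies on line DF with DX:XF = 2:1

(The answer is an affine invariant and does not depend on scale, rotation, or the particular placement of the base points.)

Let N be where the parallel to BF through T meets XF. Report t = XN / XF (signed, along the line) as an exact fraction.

t = 4

Work in coordinates with F = (0, 0), T = (1, 0), D = (0, 1).
1. B is the midpoint of DT ⇒ B = (1/2, 1/2)
2. X lies on line DF with DX:XF = 2:1 ⇒ X = (0, 1/3)
through T parallel to BF: direction (-1/2, -1/2); meets XF at N = (0, -1)
N = X + t·(F−X) with t = 4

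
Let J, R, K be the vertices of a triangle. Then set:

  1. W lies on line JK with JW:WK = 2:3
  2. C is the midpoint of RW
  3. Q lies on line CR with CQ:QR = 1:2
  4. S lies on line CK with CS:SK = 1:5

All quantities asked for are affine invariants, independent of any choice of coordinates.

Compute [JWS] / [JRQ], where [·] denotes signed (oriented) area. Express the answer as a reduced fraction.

Assign J = (0, 0), R = (1, 0), K = (0, 1) — the answer is frame-independent, so this choice is without loss of generality.
1. W lies on line JK with JW:WK = 2:3 ⇒ W = (0, 2/5)
2. C is the midpoint of RW ⇒ C = (1/2, 1/5)
3. Q lies on line CR with CQ:QR = 1:2 ⇒ Q = (2/3, 2/15)
4. S lies on line CK with CS:SK = 1:5 ⇒ S = (5/12, 1/3)
2·[JWS] = -1/6, 2·[JRQ] = 2/15
[JWS]:[JRQ] = -1/6:2/15 = -5/4

[JWS]:[JRQ] = -5/4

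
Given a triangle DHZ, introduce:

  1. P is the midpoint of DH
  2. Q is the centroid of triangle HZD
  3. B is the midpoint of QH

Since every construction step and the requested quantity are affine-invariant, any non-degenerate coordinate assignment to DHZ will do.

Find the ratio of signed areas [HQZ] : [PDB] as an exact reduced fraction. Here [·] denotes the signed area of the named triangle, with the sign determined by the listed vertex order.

[HQZ]:[PDB] = 4

Set D = (0, 0), H = (1, 0), Z = (0, 1); any affine frame gives the same invariant.
1. P is the midpoint of DH ⇒ P = (1/2, 0)
2. Q is the centroid of triangle HZD ⇒ Q = (1/3, 1/3)
3. B is the midpoint of QH ⇒ B = (2/3, 1/6)
2·[HQZ] = -1/3, 2·[PDB] = -1/12
[HQZ]:[PDB] = -1/3:-1/12 = 4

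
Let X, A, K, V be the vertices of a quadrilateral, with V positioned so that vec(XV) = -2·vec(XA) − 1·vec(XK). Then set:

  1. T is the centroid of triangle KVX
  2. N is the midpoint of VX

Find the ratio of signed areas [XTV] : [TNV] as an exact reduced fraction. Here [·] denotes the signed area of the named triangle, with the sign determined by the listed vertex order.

[XTV]:[TNV] = -2

Work in coordinates with X = (0, 0), A = (1, 0), K = (0, 1), V = (-2, -1).
1. T is the centroid of triangle KVX ⇒ T = (-2/3, 0)
2. N is the midpoint of VX ⇒ N = (-1, -1/2)
2·[XTV] = 2/3, 2·[TNV] = -1/3
[XTV]:[TNV] = 2/3:-1/3 = -2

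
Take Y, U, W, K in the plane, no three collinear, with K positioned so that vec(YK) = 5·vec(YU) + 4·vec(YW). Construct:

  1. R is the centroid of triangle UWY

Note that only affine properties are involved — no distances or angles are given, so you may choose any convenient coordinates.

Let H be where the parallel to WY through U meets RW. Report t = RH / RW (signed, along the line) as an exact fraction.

Choose coordinates Y = (0, 0), U = (1, 0), W = (0, 1), K = (5, 4).
1. R is the centroid of triangle UWY ⇒ R = (1/3, 1/3)
through U parallel to WY: direction (0, -1); meets RW at H = (1, -1)
H = R + t·(W−R) with t = -2

t = -2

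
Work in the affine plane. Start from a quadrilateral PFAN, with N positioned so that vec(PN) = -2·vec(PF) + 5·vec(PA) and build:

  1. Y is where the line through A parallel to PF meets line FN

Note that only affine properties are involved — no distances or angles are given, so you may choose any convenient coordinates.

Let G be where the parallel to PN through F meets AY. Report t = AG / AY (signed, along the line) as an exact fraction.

t = 3/2

Set P = (0, 0), F = (1, 0), A = (0, 1), N = (-2, 5); any affine frame gives the same invariant.
1. Y is where the line through A parallel to PF meets line FN ⇒ Y = (2/5, 1)
through F parallel to PN: direction (-2, 5); meets AY at G = (3/5, 1)
G = A + t·(Y−A) with t = 3/2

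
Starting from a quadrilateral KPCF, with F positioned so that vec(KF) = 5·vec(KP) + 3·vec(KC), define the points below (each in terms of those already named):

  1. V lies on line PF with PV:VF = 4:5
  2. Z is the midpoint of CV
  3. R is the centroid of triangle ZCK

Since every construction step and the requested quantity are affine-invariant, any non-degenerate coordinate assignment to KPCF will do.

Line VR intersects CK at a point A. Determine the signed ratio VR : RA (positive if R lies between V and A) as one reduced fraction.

VR:RA = 5

Choose coordinates K = (0, 0), P = (1, 0), C = (0, 1), F = (5, 3).
1. V lies on line PF with PV:VF = 4:5 ⇒ V = (25/9, 4/3)
2. Z is the midpoint of CV ⇒ Z = (25/18, 7/6)
3. R is the centroid of triangle ZCK ⇒ R = (25/54, 13/18)
line VR meets CK at A = (0, 3/5)
R = V + t·(A−V) with t = 5/6, so VR:RA = 5/6:1/6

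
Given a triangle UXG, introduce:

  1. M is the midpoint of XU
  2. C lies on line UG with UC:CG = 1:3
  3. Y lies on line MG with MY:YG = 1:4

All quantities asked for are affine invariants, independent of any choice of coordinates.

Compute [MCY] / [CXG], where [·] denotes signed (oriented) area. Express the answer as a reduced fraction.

[MCY]:[CXG] = -1/10

Assign U = (0, 0), X = (1, 0), G = (0, 1) — the answer is frame-independent, so this choice is without loss of generality.
1. M is the midpoint of XU ⇒ M = (1/2, 0)
2. C lies on line UG with UC:CG = 1:3 ⇒ C = (0, 1/4)
3. Y lies on line MG with MY:YG = 1:4 ⇒ Y = (2/5, 1/5)
2·[MCY] = -3/40, 2·[CXG] = 3/4
[MCY]:[CXG] = -3/40:3/4 = -1/10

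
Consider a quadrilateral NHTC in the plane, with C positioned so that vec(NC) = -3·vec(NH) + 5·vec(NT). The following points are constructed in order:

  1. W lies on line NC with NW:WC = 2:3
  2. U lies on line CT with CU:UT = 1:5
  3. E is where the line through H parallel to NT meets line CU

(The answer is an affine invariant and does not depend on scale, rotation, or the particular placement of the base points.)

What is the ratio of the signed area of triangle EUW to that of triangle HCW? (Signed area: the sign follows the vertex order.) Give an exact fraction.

Assign N = (0, 0), H = (1, 0), T = (0, 1), C = (-3, 5) — the answer is frame-independent, so this choice is without loss of generality.
1. W lies on line NC with NW:WC = 2:3 ⇒ W = (-6/5, 2)
2. U lies on line CT with CU:UT = 1:5 ⇒ U = (-5/2, 13/3)
3. E is where the line through H parallel to NT meets line CU ⇒ E = (1, -1/3)
2·[EUW] = 21/10, 2·[HCW] = 3
[EUW]:[HCW] = 21/10:3 = 7/10

[EUW]:[HCW] = 7/10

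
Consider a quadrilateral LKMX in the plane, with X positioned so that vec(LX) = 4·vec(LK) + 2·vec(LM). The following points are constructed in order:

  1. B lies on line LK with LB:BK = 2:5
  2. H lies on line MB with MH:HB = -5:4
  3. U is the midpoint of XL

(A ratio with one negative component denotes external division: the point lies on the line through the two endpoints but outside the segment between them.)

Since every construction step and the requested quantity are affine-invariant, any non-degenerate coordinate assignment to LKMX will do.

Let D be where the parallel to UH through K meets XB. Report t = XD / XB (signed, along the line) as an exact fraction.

t = 97/122

Choose coordinates L = (0, 0), K = (1, 0), M = (0, 1), X = (4, 2).
1. B lies on line LK with LB:BK = 2:5 ⇒ B = (2/7, 0)
2. H lies on line MB with MH:HB = -5:4 ⇒ H = (10/7, -4)
3. U is the midpoint of XL ⇒ U = (2, 1)
through K parallel to UH: direction (-4/7, -5); meets XB at D = (447/427, 25/61)
D = X + t·(B−X) with t = 97/122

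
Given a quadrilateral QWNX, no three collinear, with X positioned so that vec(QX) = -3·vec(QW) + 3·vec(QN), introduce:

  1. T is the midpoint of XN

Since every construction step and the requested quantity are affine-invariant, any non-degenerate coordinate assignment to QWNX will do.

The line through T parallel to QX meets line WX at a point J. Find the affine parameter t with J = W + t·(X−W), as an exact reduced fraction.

t = 1/2

Assign Q = (0, 0), W = (1, 0), N = (0, 1), X = (-3, 3) — the answer is frame-independent, so this choice is without loss of generality.
1. T is the midpoint of XN ⇒ T = (-3/2, 2)
through T parallel to QX: direction (-3, 3); meets WX at J = (-1, 3/2)
J = W + t·(X−W) with t = 1/2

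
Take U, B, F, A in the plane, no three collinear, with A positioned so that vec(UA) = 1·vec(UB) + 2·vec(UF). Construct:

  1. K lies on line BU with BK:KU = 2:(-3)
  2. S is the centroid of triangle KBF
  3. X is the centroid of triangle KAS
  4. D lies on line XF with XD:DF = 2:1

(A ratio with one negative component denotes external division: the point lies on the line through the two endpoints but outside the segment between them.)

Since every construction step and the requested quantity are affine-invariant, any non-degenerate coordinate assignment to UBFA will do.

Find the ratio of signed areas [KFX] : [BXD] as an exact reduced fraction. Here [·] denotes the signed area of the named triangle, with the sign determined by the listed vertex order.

Assign U = (0, 0), B = (1, 0), F = (0, 1), A = (1, 2) — the answer is frame-independent, so this choice is without loss of generality.
1. K lies on line BU with BK:KU = 2:(-3) ⇒ K = (3, 0)
2. S is the centroid of triangle KBF ⇒ S = (4/3, 1/3)
3. X is the centroid of triangle KAS ⇒ X = (16/9, 7/9)
4. D lies on line XF with XD:DF = 2:1 ⇒ D = (16/27, 25/27)
2·[KFX] = -10/9, 2·[BXD] = 28/27
[KFX]:[BXD] = -10/9:28/27 = -15/14

[KFX]:[BXD] = -15/14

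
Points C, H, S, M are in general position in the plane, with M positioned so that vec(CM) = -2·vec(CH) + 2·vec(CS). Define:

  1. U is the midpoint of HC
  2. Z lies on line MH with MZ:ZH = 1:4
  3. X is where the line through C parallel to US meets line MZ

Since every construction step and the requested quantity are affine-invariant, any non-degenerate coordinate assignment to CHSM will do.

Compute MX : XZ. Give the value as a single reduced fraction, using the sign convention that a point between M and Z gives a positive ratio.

Choose coordinates C = (0, 0), H = (1, 0), S = (0, 1), M = (-2, 2).
1. U is the midpoint of HC ⇒ U = (1/2, 0)
2. Z lies on line MH with MZ:ZH = 1:4 ⇒ Z = (-7/5, 8/5)
3. X is where the line through C parallel to US meets line MZ ⇒ X = (-1/2, 1)
X = M + t·(Z−M) with t = 5/2, so MX:XZ = t:(1−t) = 5/2:-3/2

MX:XZ = -5/3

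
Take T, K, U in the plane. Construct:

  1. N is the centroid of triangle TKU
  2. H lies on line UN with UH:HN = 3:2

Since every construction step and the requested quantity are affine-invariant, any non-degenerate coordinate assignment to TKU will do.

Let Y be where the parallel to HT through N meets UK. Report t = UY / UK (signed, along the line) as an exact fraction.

Work in coordinates with T = (0, 0), K = (1, 0), U = (0, 1).
1. N is the centroid of triangle TKU ⇒ N = (1/3, 1/3)
2. H lies on line UN with UH:HN = 3:2 ⇒ H = (1/5, 3/5)
through N parallel to HT: direction (-1/5, -3/5); meets UK at Y = (5/12, 7/12)
Y = U + t·(K−U) with t = 5/12

t = 5/12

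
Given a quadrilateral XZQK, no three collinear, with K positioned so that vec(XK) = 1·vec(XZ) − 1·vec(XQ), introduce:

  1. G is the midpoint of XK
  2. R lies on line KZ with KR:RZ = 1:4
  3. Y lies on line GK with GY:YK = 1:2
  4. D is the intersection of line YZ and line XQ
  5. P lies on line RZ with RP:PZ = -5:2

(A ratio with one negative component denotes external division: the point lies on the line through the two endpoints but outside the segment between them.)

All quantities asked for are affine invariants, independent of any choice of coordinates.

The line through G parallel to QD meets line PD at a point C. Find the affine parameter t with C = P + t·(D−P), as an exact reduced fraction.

Assign X = (0, 0), Z = (1, 0), Q = (0, 1), K = (1, -1) — the answer is frame-independent, so this choice is without loss of generality.
1. G is the midpoint of XK ⇒ G = (1/2, -1/2)
2. R lies on line KZ with KR:RZ = 1:4 ⇒ R = (1, -4/5)
3. Y lies on line GK with GY:YK = 1:2 ⇒ Y = (2/3, -2/3)
4. D is the intersection of line YZ and line XQ ⇒ D = (0, -2)
5. P lies on line RZ with RP:PZ = -5:2 ⇒ P = (1, 8/15)
through G parallel to QD: direction (0, -3); meets PD at C = (1/2, -11/15)
C = P + t·(D−P) with t = 1/2

t = 1/2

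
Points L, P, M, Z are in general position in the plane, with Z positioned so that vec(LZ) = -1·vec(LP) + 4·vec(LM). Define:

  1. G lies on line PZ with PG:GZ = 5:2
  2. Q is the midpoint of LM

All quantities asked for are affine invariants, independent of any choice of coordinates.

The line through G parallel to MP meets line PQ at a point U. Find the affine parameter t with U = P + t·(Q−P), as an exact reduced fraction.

Work in coordinates with L = (0, 0), P = (1, 0), M = (0, 1), Z = (-1, 4).
1. G lies on line PZ with PG:GZ = 5:2 ⇒ G = (-3/7, 20/7)
2. Q is the midpoint of LM ⇒ Q = (0, 1/2)
through G parallel to MP: direction (1, -1); meets PQ at U = (27/7, -10/7)
U = P + t·(Q−P) with t = -20/7

t = -20/7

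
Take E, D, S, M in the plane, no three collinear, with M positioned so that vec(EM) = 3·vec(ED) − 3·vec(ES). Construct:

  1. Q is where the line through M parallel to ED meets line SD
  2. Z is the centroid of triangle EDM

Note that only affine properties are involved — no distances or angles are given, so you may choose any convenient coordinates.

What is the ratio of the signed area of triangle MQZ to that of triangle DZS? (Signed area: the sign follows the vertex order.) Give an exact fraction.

[MQZ]:[DZS] = -3

Assign E = (0, 0), D = (1, 0), S = (0, 1), M = (3, -3) — the answer is frame-independent, so this choice is without loss of generality.
1. Q is where the line through M parallel to ED meets line SD ⇒ Q = (4, -3)
2. Z is the centroid of triangle EDM ⇒ Z = (4/3, -1)
2·[MQZ] = 2, 2·[DZS] = -2/3
[MQZ]:[DZS] = 2:-2/3 = -3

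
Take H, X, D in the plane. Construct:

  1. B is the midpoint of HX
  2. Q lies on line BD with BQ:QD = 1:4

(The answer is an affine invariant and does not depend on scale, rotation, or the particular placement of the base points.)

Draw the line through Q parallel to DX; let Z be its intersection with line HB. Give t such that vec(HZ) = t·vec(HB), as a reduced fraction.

t = 6/5

Set H = (0, 0), X = (1, 0), D = (0, 1); any affine frame gives the same invariant.
1. B is the midpoint of HX ⇒ B = (1/2, 0)
2. Q lies on line BD with BQ:QD = 1:4 ⇒ Q = (2/5, 1/5)
through Q parallel to DX: direction (1, -1); meets HB at Z = (3/5, 0)
Z = H + t·(B−H) with t = 6/5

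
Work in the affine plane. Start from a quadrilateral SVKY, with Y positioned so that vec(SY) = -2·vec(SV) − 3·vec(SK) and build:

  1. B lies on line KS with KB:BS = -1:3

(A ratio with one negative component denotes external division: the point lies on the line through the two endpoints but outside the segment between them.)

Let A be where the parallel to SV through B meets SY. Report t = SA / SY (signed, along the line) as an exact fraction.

Work in coordinates with S = (0, 0), V = (1, 0), K = (0, 1), Y = (-2, -3).
1. B lies on line KS with KB:BS = -1:3 ⇒ B = (0, 3/2)
through B parallel to SV: direction (1, 0); meets SY at A = (1, 3/2)
A = S + t·(Y−S) with t = -1/2

t = -1/2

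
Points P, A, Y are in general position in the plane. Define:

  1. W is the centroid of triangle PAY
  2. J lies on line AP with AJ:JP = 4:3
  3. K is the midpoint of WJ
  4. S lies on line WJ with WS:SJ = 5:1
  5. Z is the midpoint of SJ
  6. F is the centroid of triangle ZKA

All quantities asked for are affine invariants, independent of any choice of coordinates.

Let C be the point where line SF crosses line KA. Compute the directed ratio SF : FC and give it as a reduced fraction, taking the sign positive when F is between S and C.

Choose coordinates P = (0, 0), A = (1, 0), Y = (0, 1).
1. W is the centroid of triangle PAY ⇒ W = (1/3, 1/3)
2. J lies on line AP with AJ:JP = 4:3 ⇒ J = (3/7, 0)
3. K is the midpoint of WJ ⇒ K = (8/21, 1/6)
4. S lies on line WJ with WS:SJ = 5:1 ⇒ S = (26/63, 1/18)
5. Z is the midpoint of SJ ⇒ Z = (53/126, 1/36)
6. F is the centroid of triangle ZKA ⇒ F = (227/378, 7/108)
line SF meets KA at C = (36/49, 1/14)
F = S + t·(C−S) with t = 7/12, so SF:FC = 7/12:5/12

SF:FC = 7/5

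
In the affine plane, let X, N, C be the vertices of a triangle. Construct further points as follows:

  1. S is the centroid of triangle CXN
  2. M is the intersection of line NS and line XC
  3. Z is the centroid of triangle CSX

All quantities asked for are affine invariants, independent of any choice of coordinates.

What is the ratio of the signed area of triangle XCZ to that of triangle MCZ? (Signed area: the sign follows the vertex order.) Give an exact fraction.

Choose coordinates X = (0, 0), N = (1, 0), C = (0, 1).
1. S is the centroid of triangle CXN ⇒ S = (1/3, 1/3)
2. M is the intersection of line NS and line XC ⇒ M = (0, 1/2)
3. Z is the centroid of triangle CSX ⇒ Z = (1/9, 4/9)
2·[XCZ] = -1/9, 2·[MCZ] = -1/18
[XCZ]:[MCZ] = -1/9:-1/18 = 2

[XCZ]:[MCZ] = 2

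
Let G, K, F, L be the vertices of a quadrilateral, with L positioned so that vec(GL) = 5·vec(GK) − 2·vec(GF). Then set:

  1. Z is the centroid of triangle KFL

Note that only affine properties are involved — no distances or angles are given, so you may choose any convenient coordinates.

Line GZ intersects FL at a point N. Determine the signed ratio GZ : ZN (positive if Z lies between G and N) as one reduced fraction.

Set G = (0, 0), K = (1, 0), F = (0, 1), L = (5, -2); any affine frame gives the same invariant.
1. Z is the centroid of triangle KFL ⇒ Z = (2, -1/3)
line GZ meets FL at N = (30/13, -5/13)
Z = G + t·(N−G) with t = 13/15, so GZ:ZN = 13/15:2/15

GZ:ZN = 13/2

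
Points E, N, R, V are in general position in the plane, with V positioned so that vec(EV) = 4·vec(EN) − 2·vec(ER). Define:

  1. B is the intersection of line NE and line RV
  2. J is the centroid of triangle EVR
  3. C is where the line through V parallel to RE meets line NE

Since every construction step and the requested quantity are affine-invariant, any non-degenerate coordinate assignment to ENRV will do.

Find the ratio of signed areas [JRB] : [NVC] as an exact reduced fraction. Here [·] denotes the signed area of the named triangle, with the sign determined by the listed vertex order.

Work in coordinates with E = (0, 0), N = (1, 0), R = (0, 1), V = (4, -2).
1. B is the intersection of line NE and line RV ⇒ B = (4/3, 0)
2. J is the centroid of triangle EVR ⇒ J = (4/3, -1/3)
3. C is where the line through V parallel to RE meets line NE ⇒ C = (4, 0)
2·[JRB] = -4/9, 2·[NVC] = 6
[JRB]:[NVC] = -4/9:6 = -2/27

[JRB]:[NVC] = -2/27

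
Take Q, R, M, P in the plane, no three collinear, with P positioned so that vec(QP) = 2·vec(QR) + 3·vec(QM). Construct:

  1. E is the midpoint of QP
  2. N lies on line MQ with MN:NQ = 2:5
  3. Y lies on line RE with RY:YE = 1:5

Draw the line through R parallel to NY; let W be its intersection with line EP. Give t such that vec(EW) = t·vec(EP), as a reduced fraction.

Work in coordinates with Q = (0, 0), R = (1, 0), M = (0, 1), P = (2, 3).
1. E is the midpoint of QP ⇒ E = (1, 3/2)
2. N lies on line MQ with MN:NQ = 2:5 ⇒ N = (0, 5/7)
3. Y lies on line RE with RY:YE = 1:5 ⇒ Y = (1, 1/4)
through R parallel to NY: direction (1, -13/28); meets EP at W = (13/55, 39/110)
W = E + t·(P−E) with t = -42/55

t = -42/55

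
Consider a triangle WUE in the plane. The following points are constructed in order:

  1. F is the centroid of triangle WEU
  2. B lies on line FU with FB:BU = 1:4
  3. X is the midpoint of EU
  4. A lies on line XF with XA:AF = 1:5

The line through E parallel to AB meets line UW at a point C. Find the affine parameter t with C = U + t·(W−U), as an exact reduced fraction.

Set W = (0, 0), U = (1, 0), E = (0, 1); any affine frame gives the same invariant.
1. F is the centroid of triangle WEU ⇒ F = (1/3, 1/3)
2. B lies on line FU with FB:BU = 1:4 ⇒ B = (7/15, 4/15)
3. X is the midpoint of EU ⇒ X = (1/2, 1/2)
4. A lies on line XF with XA:AF = 1:5 ⇒ A = (17/36, 17/36)
through E parallel to AB: direction (-1/180, -37/180); meets UW at C = (-1/37, 0)
C = U + t·(W−U) with t = 38/37

t = 38/37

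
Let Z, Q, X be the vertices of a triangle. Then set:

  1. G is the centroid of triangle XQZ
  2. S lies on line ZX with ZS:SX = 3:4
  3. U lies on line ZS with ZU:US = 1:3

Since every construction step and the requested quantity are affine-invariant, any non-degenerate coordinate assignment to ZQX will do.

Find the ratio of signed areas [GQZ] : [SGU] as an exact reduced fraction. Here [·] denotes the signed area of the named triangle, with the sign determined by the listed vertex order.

[GQZ]:[SGU] = 28/9

Assign Z = (0, 0), Q = (1, 0), X = (0, 1) — the answer is frame-independent, so this choice is without loss of generality.
1. G is the centroid of triangle XQZ ⇒ G = (1/3, 1/3)
2. S lies on line ZX with ZS:SX = 3:4 ⇒ S = (0, 3/7)
3. U lies on line ZS with ZU:US = 1:3 ⇒ U = (0, 3/28)
2·[GQZ] = -1/3, 2·[SGU] = -3/28
[GQZ]:[SGU] = -1/3:-3/28 = 28/9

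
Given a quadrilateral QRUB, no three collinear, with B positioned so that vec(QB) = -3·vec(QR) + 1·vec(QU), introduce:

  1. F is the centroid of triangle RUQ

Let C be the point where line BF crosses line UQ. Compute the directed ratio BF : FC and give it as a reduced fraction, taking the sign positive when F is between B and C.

Assign Q = (0, 0), R = (1, 0), U = (0, 1), B = (-3, 1) — the answer is frame-independent, so this choice is without loss of generality.
1. F is the centroid of triangle RUQ ⇒ F = (1/3, 1/3)
line BF meets UQ at C = (0, 2/5)
F = B + t·(C−B) with t = 10/9, so BF:FC = 10/9:-1/9

BF:FC = -10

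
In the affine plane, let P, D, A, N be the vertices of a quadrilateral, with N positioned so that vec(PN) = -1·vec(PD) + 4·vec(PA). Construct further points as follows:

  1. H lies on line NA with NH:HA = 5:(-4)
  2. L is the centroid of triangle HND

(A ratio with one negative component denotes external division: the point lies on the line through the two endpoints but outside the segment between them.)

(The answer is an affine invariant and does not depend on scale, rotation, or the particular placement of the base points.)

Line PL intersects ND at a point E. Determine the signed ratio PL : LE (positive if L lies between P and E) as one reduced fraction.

PL:LE = 1/5

Set P = (0, 0), D = (1, 0), A = (0, 1), N = (-1, 4); any affine frame gives the same invariant.
1. H lies on line NA with NH:HA = 5:(-4) ⇒ H = (4, -11)
2. L is the centroid of triangle HND ⇒ L = (4/3, -7/3)
line PL meets ND at E = (8, -14)
L = P + t·(E−P) with t = 1/6, so PL:LE = 1/6:5/6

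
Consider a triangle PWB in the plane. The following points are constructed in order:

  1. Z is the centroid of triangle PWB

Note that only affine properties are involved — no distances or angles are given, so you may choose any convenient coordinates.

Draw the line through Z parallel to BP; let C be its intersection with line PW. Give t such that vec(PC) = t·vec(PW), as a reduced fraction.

Choose coordinates P = (0, 0), W = (1, 0), B = (0, 1).
1. Z is the centroid of triangle PWB ⇒ Z = (1/3, 1/3)
through Z parallel to BP: direction (0, -1); meets PW at C = (1/3, 0)
C = P + t·(W−P) with t = 1/3

t = 1/3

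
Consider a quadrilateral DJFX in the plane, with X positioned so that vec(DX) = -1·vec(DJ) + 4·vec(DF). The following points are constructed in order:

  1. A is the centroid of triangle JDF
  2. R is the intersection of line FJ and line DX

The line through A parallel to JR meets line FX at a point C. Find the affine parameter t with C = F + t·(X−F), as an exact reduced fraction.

Work in coordinates with D = (0, 0), J = (1, 0), F = (0, 1), X = (-1, 4).
1. A is the centroid of triangle JDF ⇒ A = (1/3, 1/3)
2. R is the intersection of line FJ and line DX ⇒ R = (-1/3, 4/3)
through A parallel to JR: direction (-4/3, 4/3); meets FX at C = (1/6, 1/2)
C = F + t·(X−F) with t = -1/6

t = -1/6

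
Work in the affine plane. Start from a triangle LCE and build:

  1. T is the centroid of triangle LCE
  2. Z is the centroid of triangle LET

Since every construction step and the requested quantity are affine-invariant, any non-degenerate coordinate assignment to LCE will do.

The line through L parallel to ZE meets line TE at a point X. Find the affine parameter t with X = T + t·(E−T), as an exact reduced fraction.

t = 2

Work in coordinates with L = (0, 0), C = (1, 0), E = (0, 1).
1. T is the centroid of triangle LCE ⇒ T = (1/3, 1/3)
2. Z is the centroid of triangle LET ⇒ Z = (1/9, 4/9)
through L parallel to ZE: direction (-1/9, 5/9); meets TE at X = (-1/3, 5/3)
X = T + t·(E−T) with t = 2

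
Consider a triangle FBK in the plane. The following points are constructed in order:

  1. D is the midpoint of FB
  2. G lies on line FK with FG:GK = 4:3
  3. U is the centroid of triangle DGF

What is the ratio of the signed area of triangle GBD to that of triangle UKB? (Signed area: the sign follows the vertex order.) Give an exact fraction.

[GBD]:[UKB] = 4/9

Assign F = (0, 0), B = (1, 0), K = (0, 1) — the answer is frame-independent, so this choice is without loss of generality.
1. D is the midpoint of FB ⇒ D = (1/2, 0)
2. G lies on line FK with FG:GK = 4:3 ⇒ G = (0, 4/7)
3. U is the centroid of triangle DGF ⇒ U = (1/6, 4/21)
2·[GBD] = -2/7, 2·[UKB] = -9/14
[GBD]:[UKB] = -2/7:-9/14 = 4/9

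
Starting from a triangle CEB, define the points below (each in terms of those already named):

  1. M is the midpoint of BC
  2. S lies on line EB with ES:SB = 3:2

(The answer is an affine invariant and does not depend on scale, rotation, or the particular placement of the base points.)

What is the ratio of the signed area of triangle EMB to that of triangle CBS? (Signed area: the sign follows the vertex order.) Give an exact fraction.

Choose coordinates C = (0, 0), E = (1, 0), B = (0, 1).
1. M is the midpoint of BC ⇒ M = (0, 1/2)
2. S lies on line EB with ES:SB = 3:2 ⇒ S = (2/5, 3/5)
2·[EMB] = -1/2, 2·[CBS] = -2/5
[EMB]:[CBS] = -1/2:-2/5 = 5/4

[EMB]:[CBS] = 5/4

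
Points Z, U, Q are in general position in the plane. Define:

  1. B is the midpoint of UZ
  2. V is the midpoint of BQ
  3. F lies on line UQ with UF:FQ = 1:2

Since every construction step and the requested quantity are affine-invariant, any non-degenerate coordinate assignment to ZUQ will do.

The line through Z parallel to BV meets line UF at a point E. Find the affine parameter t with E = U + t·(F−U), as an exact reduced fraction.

t = 6

Set Z = (0, 0), U = (1, 0), Q = (0, 1); any affine frame gives the same invariant.
1. B is the midpoint of UZ ⇒ B = (1/2, 0)
2. V is the midpoint of BQ ⇒ V = (1/4, 1/2)
3. F lies on line UQ with UF:FQ = 1:2 ⇒ F = (2/3, 1/3)
through Z parallel to BV: direction (-1/4, 1/2); meets UF at E = (-1, 2)
E = U + t·(F−U) with t = 6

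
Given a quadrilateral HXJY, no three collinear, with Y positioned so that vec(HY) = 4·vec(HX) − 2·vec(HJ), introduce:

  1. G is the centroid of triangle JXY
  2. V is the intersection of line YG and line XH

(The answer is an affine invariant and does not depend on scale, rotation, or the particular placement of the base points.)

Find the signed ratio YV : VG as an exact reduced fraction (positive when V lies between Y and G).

YV:VG = -6

Work in coordinates with H = (0, 0), X = (1, 0), J = (0, 1), Y = (4, -2).
1. G is the centroid of triangle JXY ⇒ G = (5/3, -1/3)
2. V is the intersection of line YG and line XH ⇒ V = (6/5, 0)
V = Y + t·(G−Y) with t = 6/5, so YV:VG = t:(1−t) = 6/5:-1/5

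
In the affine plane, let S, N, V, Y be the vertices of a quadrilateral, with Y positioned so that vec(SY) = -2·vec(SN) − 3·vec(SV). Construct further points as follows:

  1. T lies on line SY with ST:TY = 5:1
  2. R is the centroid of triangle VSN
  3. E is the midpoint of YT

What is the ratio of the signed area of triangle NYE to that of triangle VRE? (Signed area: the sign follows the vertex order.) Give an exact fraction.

[NYE]:[VRE] = 9/89

Choose coordinates S = (0, 0), N = (1, 0), V = (0, 1), Y = (-2, -3).
1. T lies on line SY with ST:TY = 5:1 ⇒ T = (-5/3, -5/2)
2. R is the centroid of triangle VSN ⇒ R = (1/3, 1/3)
3. E is the midpoint of YT ⇒ E = (-11/6, -11/4)
2·[NYE] = -1/4, 2·[VRE] = -89/36
[NYE]:[VRE] = -1/4:-89/36 = 9/89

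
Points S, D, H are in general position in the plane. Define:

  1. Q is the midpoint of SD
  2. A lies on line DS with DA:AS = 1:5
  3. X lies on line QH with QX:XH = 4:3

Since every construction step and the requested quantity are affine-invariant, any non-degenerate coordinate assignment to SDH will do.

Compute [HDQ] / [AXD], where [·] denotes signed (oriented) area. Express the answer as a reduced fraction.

[HDQ]:[AXD] = 21/4

Assign S = (0, 0), D = (1, 0), H = (0, 1) — the answer is frame-independent, so this choice is without loss of generality.
1. Q is the midpoint of SD ⇒ Q = (1/2, 0)
2. A lies on line DS with DA:AS = 1:5 ⇒ A = (5/6, 0)
3. X lies on line QH with QX:XH = 4:3 ⇒ X = (3/14, 4/7)
2·[HDQ] = -1/2, 2·[AXD] = -2/21
[HDQ]:[AXD] = -1/2:-2/21 = 21/4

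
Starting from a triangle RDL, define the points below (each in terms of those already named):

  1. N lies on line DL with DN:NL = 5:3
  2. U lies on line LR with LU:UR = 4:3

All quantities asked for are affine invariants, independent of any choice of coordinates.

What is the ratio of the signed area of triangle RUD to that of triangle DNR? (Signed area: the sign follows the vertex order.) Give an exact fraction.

[RUD]:[DNR] = -24/35

Assign R = (0, 0), D = (1, 0), L = (0, 1) — the answer is frame-independent, so this choice is without loss of generality.
1. N lies on line DL with DN:NL = 5:3 ⇒ N = (3/8, 5/8)
2. U lies on line LR with LU:UR = 4:3 ⇒ U = (0, 3/7)
2·[RUD] = -3/7, 2·[DNR] = 5/8
[RUD]:[DNR] = -3/7:5/8 = -24/35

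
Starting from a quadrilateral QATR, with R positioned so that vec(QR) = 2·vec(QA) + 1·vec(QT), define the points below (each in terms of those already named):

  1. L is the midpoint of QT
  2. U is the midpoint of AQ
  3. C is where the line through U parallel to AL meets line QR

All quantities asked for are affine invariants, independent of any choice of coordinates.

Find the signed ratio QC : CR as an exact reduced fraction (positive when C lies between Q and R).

Assign Q = (0, 0), A = (1, 0), T = (0, 1), R = (2, 1) — the answer is frame-independent, so this choice is without loss of generality.
1. L is the midpoint of QT ⇒ L = (0, 1/2)
2. U is the midpoint of AQ ⇒ U = (1/2, 0)
3. C is where the line through U parallel to AL meets line QR ⇒ C = (1/4, 1/8)
C = Q + t·(R−Q) with t = 1/8, so QC:CR = t:(1−t) = 1/8:7/8

QC:CR = 1/7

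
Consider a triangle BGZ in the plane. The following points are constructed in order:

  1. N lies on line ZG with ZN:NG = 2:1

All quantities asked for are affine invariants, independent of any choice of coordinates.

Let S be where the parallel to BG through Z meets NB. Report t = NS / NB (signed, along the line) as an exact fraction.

t = -2

Choose coordinates B = (0, 0), G = (1, 0), Z = (0, 1).
1. N lies on line ZG with ZN:NG = 2:1 ⇒ N = (2/3, 1/3)
through Z parallel to BG: direction (1, 0); meets NB at S = (2, 1)
S = N + t·(B−N) with t = -2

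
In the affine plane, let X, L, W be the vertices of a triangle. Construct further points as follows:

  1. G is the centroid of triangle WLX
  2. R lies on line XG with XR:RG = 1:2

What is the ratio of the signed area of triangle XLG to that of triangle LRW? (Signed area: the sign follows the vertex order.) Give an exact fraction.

[XLG]:[LRW] = -3/7

Work in coordinates with X = (0, 0), L = (1, 0), W = (0, 1).
1. G is the centroid of triangle WLX ⇒ G = (1/3, 1/3)
2. R lies on line XG with XR:RG = 1:2 ⇒ R = (1/9, 1/9)
2·[XLG] = 1/3, 2·[LRW] = -7/9
[XLG]:[LRW] = 1/3:-7/9 = -3/7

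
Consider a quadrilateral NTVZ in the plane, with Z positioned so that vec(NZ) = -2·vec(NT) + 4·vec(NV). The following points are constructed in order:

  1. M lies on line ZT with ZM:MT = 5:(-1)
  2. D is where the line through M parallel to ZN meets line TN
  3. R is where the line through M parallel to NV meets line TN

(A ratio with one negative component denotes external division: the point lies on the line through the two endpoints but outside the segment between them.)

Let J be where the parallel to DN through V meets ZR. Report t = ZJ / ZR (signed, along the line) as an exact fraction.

Choose coordinates N = (0, 0), T = (1, 0), V = (0, 1), Z = (-2, 4).
1. M lies on line ZT with ZM:MT = 5:(-1) ⇒ M = (7/4, -1)
2. D is where the line through M parallel to ZN meets line TN ⇒ D = (5/4, 0)
3. R is where the line through M parallel to NV meets line TN ⇒ R = (7/4, 0)
through V parallel to DN: direction (-5/4, 0); meets ZR at J = (13/16, 1)
J = Z + t·(R−Z) with t = 3/4

t = 3/4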